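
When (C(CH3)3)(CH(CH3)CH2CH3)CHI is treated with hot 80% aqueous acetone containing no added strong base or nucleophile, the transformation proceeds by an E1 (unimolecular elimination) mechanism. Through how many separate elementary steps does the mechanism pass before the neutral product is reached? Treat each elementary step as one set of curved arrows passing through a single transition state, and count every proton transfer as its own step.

Step 1: Rate-determining heterolysis of the C–I bond gives I⁻ and a secondary carbocation.
Step 2: Carbocation rearrangement: a 1,2-hydride shift from the adjacent sec-butyl carbon converts the initially-formed secondary cation into the more stable tertiary cation.
Step 3: Loss of a β-proton to a water molecule of the solvent: the C–H bonding pair collapses toward the cationic carbon to form the C=C π bond, yielding the alkene.
Total: 3 elementary steps.

3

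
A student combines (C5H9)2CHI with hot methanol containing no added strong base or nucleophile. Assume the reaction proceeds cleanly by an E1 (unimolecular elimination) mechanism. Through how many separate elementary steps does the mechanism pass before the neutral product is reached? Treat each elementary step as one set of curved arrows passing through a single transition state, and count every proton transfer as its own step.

Step 1: Ionisation: the C–I σ-bond cleaves heterolytically; both bonding electrons depart with I⁻, leaving a secondary carbocation at the α-carbon.
Step 2: A 1,2-hydride shift from the adjacent cyclopentyl carbon moves the positive charge from the secondary centre to an adjacent carbon, generating a more stable tertiary carbocation.
Step 3: Loss of a β-proton to a methanol molecule of the solvent: the C–H bonding pair collapses toward the cationic carbon to form the C=C π bond, yielding the alkene.
Total: 3 elementary steps.

3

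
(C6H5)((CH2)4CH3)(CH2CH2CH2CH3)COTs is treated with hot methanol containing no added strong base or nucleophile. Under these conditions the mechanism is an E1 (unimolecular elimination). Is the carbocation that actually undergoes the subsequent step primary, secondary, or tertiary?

Step 1: Unassisted departure of TsO⁻ (taking the C–O bonding pair) generates a tertiary carbocation.
No single 1,2-shift to an adjacent carbon would give a more-substituted cation, so no rearrangement occurs.

tertiary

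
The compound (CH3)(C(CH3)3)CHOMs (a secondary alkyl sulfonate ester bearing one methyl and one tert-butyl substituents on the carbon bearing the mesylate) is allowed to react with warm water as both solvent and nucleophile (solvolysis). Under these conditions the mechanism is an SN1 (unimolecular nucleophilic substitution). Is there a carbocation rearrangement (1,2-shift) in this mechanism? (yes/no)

The first-formed carbocation is secondary.
The adjacent tert-butyl carbon has no hydrogen but bears methyl groups; migration of one methyl with its bonding pair (a 1,2-methyl shift) places the charge on a tertiary centre.
Tertiary is more stable than secondary, so the shift occurs.

yes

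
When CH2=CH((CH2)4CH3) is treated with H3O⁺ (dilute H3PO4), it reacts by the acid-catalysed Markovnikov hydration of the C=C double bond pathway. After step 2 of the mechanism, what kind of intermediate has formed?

Step 1: Electrophilic addition begins with the π(C=C) electrons forming a bond to the proton of H3O⁺. Following Markovnikov's rule, the resulting cation is secondary. H2O is released.
Step 2: Water acts as the nucleophile: an oxygen lone pair bonds to the cationic carbon, giving an oxonium-ion intermediate.
After step 2 the species present is an oxonium ion.

oxonium ion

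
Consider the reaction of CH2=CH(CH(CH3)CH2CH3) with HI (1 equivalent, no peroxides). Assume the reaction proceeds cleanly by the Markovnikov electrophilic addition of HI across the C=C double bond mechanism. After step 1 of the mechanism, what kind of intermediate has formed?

secondary carbocation

Step 1: The π electrons of the C=C bond attack a proton of HI; Markovnikov addition places the new C–H on the less-substituted alkene carbon, so the positive charge ends up on the more-substituted carbon — a secondary carbocation. The H–I bond breaks heterolytically, releasing I⁻.
After step 1 the species present is a secondary carbocation.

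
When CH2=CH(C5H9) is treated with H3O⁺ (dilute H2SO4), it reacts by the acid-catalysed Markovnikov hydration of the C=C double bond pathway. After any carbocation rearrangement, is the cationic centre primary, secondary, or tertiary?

Step 1: The π electrons of the C=C bond attack a proton of H3O⁺; Markovnikov addition places the new C–H on the less-substituted alkene carbon, so the positive charge ends up on the more-substituted carbon — a secondary carbocation. H2O is released.
Step 2: A hydride (H with its bonding pair) migrates from the adjacent cyclopentyl carbon to the cationic centre — a 1,2-hydride shift — upgrading the secondary cation to a tertiary one.
The cation rearranges from secondary to tertiary via a 1,2-hydride shift from the adjacent cyclopentyl carbon; the tertiary cation is what reacts next.

tertiary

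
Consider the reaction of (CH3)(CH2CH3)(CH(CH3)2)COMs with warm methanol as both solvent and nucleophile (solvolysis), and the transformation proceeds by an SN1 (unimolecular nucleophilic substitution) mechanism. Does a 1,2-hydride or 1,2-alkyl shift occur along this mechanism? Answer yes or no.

The first-formed carbocation is tertiary.
No single 1,2-shift to an adjacent carbon would produce a more-substituted cation than the one already present, so no rearrangement occurs.

no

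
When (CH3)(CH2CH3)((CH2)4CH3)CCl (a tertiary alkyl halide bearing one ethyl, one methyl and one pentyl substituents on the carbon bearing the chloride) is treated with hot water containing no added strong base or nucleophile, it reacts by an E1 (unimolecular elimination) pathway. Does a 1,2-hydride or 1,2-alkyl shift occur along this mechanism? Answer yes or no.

The first-formed carbocation is tertiary.
No single 1,2-shift to an adjacent carbon would produce a more-substituted cation than the one already present, so no rearrangement occurs.

no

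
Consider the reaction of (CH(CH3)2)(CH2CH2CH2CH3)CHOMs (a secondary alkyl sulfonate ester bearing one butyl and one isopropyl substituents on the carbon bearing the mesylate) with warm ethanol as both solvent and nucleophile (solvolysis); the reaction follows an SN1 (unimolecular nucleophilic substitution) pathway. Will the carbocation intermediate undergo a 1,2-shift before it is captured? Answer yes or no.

The first-formed carbocation is secondary.
The adjacent isopropyl carbon already bears 2 other carbon substituents and has a hydrogen to migrate; after a 1,2-hydride shift from that carbon the positive charge sits on a tertiary centre.
Tertiary is more stable than secondary, so the shift occurs.

yes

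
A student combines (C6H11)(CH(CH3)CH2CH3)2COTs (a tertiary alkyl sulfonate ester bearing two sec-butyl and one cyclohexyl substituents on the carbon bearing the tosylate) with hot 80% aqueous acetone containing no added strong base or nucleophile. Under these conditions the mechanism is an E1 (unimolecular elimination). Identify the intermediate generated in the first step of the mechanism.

tertiary carbocation

Step 1: Rate-determining heterolysis of the C–O bond gives TsO⁻ and a tertiary carbocation.
After step 1 the species present is a tertiary carbocation.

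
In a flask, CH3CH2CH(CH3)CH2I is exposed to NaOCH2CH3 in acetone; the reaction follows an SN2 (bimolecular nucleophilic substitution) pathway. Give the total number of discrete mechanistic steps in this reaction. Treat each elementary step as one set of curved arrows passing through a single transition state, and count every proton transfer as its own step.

1

Step 1: Backside attack by CH3CH2O⁻ on the carbon bearing the iodide: the new C–O bond forms as the C–I bond breaks, with Walden inversion at carbon.
Total: 1 elementary step.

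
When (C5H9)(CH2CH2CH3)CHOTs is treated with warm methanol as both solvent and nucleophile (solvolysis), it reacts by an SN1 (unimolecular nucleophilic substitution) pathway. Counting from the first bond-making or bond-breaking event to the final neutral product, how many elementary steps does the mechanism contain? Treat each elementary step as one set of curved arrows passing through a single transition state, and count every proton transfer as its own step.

Step 1: Unassisted departure of TsO⁻ (taking the C–O bonding pair) generates a secondary carbocation.
Step 2: A hydride (H with its bonding pair) migrates from the adjacent cyclopentyl carbon to the cationic centre — a 1,2-hydride shift — upgrading the secondary cation to a tertiary one.
Step 3: Nucleophilic capture: the oxygen of CH3OH bonds to the cationic carbon, producing an oxonium-ion intermediate.
Step 4: Deprotonation of the oxonium oxygen by solvent methanol yields the neutral ether.
Total: 4 elementary steps.

4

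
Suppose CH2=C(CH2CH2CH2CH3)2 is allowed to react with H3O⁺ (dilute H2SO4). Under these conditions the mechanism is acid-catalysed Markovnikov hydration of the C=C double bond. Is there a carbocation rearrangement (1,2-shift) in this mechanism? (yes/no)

no

The first-formed carbocation is tertiary.
No single 1,2-shift to an adjacent carbon would produce a more-substituted cation than the one already present, so no rearrangement occurs.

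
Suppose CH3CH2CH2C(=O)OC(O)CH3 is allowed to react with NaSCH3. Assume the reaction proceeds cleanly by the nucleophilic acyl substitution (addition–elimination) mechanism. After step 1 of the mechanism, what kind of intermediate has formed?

tetrahedral intermediate

Step 1: Nucleophilic addition of CH3S⁻ to the acyl carbon breaks the π(C=O) bond and yields a tetrahedral, anionic intermediate.
After step 1 the species present is a tetrahedral intermediate.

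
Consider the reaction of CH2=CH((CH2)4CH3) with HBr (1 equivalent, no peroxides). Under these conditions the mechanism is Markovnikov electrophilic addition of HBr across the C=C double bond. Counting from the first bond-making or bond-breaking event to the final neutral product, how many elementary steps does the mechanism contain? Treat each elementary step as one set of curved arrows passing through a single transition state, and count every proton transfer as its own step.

2

Step 1: Protonation of the alkene by HBr: the π bond acts as the nucleophile and picks up H⁺, giving the more stable (Markovnikov) secondary carbocation. The H–Br bond breaks heterolytically, releasing Br⁻.
(No 1,2-shift: no single shift to an adjacent carbon would give a more stable cation.)
Step 2: The Br⁻ anion donates a lone pair to the carbocation, forming the new C–Br σ-bond and giving the neutral alkyl halide.
Total: 2 elementary steps.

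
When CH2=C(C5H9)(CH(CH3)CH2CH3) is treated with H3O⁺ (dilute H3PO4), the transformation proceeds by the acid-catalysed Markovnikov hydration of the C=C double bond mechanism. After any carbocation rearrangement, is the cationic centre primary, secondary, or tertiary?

tertiary

Step 1: The π electrons of the C=C bond attack a proton of H3O⁺; Markovnikov addition places the new C–H on the less-substituted alkene carbon, so the positive charge ends up on the more-substituted carbon — a tertiary carbocation. H2O is released.
No single 1,2-shift to an adjacent carbon would give a more-substituted cation, so no rearrangement occurs.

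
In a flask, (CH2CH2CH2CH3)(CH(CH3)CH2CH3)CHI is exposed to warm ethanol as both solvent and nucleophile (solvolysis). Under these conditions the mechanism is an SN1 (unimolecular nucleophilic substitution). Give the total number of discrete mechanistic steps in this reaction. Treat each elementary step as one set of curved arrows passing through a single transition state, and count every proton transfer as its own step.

4

Step 1: The C–I bond breaks with both electrons going to the iodide; I⁻ leaves and a secondary carbocation remains.
Step 2: A 1,2-hydride shift from the adjacent sec-butyl carbon moves the positive charge from the secondary centre to an adjacent carbon, generating a more stable tertiary carbocation.
Step 3: CH3CH2OH donates an oxygen lone pair into the empty p orbital of the cation, giving a protonated ether (an oxonium ion).
Step 4: A second solvent molecule removes the proton on oxygen, giving the neutral ether product.
Total: 4 elementary steps.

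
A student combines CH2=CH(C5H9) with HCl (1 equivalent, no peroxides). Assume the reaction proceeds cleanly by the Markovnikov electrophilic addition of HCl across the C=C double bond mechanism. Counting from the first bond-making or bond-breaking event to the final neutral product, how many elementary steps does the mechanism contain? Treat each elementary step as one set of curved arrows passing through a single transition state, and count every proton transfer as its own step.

Step 1: Electrophilic addition begins with the π(C=C) electrons forming a bond to the proton of HCl. Following Markovnikov's rule, the resulting cation is secondary. The H–Cl bond breaks heterolytically, releasing Cl⁻.
Step 2: A hydride (H with its bonding pair) migrates from the adjacent cyclopentyl carbon to the cationic centre — a 1,2-hydride shift — upgrading the secondary cation to a tertiary one.
Step 3: Nucleophilic attack by Cl⁻ on the carbocation completes the addition, giving R–Cl.
Total: 3 elementary steps.

3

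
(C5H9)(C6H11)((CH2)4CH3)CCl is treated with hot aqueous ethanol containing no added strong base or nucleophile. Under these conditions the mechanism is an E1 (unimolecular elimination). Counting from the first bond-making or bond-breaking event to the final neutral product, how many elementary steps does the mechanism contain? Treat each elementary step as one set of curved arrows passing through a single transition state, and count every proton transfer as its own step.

Step 1: Ionisation: the C–Cl σ-bond cleaves heterolytically; both bonding electrons depart with Cl⁻, leaving a tertiary carbocation at the α-carbon.
(No 1,2-shift: no single shift to an adjacent carbon would give a more stable cation.)
Step 2: A water (or ethanol) molecule (solvent) deprotonates a β-carbon; as the C–H bond breaks, those electrons form the new alkene π bond.
Total: 2 elementary steps.

2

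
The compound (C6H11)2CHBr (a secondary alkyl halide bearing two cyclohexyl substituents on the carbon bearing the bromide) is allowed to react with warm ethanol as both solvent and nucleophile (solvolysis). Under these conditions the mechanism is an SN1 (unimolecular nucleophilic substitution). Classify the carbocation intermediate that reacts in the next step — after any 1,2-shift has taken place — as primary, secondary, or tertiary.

Step 1: The C–Br bond breaks with both electrons going to the bromide; Br⁻ leaves and a secondary carbocation remains.
Step 2: A 1,2-hydride shift from the adjacent cyclohexyl carbon moves the positive charge from the secondary centre to an adjacent carbon, generating a more stable tertiary carbocation.
The cation rearranges from secondary to tertiary via a 1,2-hydride shift from the adjacent cyclohexyl carbon; the tertiary cation is what reacts next.

tertiary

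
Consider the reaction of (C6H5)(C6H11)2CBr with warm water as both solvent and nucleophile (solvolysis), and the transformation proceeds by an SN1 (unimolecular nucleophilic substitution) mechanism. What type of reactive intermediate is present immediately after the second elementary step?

Step 1: The C–Br bond breaks with both electrons going to the bromide; Br⁻ leaves and a tertiary carbocation remains.
Step 2: A lone pair on the oxygen of H2O attacks the carbocation, forming a new C–O σ-bond and an oxonium ion.
After step 2 the species present is an oxonium ion.

oxonium ion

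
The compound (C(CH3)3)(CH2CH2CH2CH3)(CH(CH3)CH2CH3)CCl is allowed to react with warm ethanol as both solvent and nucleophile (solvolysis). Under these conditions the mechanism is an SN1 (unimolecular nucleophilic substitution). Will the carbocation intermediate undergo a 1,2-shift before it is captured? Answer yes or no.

no

The first-formed carbocation is tertiary.
No single 1,2-shift to an adjacent carbon would produce a more-substituted cation than the one already present, so no rearrangement occurs.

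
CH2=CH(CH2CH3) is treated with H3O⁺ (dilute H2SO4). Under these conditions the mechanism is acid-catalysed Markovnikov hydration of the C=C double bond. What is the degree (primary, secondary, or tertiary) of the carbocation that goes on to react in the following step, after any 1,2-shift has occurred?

secondary

Step 1: Protonation of the alkene by H3O⁺: the π bond acts as the nucleophile and picks up H⁺, giving the more stable (Markovnikov) secondary carbocation. H2O is released.
No single 1,2-shift to an adjacent carbon would give a more-substituted cation, so no rearrangement occurs.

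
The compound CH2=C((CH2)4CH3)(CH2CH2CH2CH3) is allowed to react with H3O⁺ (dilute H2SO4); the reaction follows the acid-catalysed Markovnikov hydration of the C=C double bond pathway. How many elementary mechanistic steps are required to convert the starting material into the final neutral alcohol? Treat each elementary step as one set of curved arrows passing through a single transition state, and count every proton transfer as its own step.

Step 1: Protonation of the alkene by H3O⁺: the π bond acts as the nucleophile and picks up H⁺, giving the more stable (Markovnikov) tertiary carbocation. H2O is released.
(No 1,2-shift: no single shift to an adjacent carbon would give a more stable cation.)
Step 2: Nucleophilic capture of the cation by H2O produces the protonated alcohol (an oxonium ion).
Step 3: Proton transfer from the O–H of the oxonium ion to H2O completes the catalytic cycle and yields the alcohol.
Total: 3 elementary steps.

3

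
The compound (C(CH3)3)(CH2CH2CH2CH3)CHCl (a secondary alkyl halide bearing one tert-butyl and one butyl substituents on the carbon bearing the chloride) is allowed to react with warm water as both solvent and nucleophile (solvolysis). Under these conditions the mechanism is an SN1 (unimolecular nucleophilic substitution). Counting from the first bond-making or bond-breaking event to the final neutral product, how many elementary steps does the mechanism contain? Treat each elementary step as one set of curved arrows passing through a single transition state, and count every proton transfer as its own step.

4

Step 1: Rate-determining heterolysis of the C–Cl bond gives Cl⁻ and a secondary carbocation.
Step 2: A 1,2-methyl shift from the adjacent tert-butyl carbon moves the positive charge from the secondary centre to an adjacent carbon, generating a more stable tertiary carbocation.
Step 3: H2O donates an oxygen lone pair into the empty p orbital of the cation, giving a protonated alcohol (an oxonium ion).
Step 4: A second solvent molecule removes the proton on oxygen, giving the neutral alcohol product.
Total: 4 elementary steps.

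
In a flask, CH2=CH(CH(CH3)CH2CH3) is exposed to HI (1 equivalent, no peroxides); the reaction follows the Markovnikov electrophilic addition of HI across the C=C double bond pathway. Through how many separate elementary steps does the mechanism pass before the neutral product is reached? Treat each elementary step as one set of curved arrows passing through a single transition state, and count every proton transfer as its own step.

3

Step 1: Electrophilic addition begins with the π(C=C) electrons forming a bond to the proton of HI. Following Markovnikov's rule, the resulting cation is secondary. The H–I bond breaks heterolytically, releasing I⁻.
Step 2: A hydride (H with its bonding pair) migrates from the adjacent sec-butyl carbon to the cationic centre — a 1,2-hydride shift — upgrading the secondary cation to a tertiary one.
Step 3: Nucleophilic attack by I⁻ on the carbocation completes the addition, giving R–I.
Total: 3 elementary steps.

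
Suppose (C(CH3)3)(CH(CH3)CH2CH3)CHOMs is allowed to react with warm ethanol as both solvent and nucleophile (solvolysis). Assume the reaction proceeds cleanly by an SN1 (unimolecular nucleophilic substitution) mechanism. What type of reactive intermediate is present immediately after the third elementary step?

oxonium ion

Step 1: The C–O bond breaks with both electrons going to the mesylate; MsO⁻ leaves and a secondary carbocation remains.
Step 2: A hydride (H with its bonding pair) migrates from the adjacent sec-butyl carbon to the cationic centre — a 1,2-hydride shift — upgrading the secondary cation to a tertiary one.
Step 3: A lone pair on the oxygen of CH3CH2OH attacks the carbocation, forming a new C–O σ-bond and an oxonium ion.
After step 3 the species present is an oxonium ion.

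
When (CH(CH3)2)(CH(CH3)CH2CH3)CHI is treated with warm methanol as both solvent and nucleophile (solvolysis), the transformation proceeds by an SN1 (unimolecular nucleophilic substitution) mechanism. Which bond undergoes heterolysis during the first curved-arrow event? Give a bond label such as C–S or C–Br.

Step 1: The C–I bond breaks with both electrons going to the iodide; I⁻ leaves and a secondary carbocation remains.
The bond broken in this step is the C–I bond.

C–I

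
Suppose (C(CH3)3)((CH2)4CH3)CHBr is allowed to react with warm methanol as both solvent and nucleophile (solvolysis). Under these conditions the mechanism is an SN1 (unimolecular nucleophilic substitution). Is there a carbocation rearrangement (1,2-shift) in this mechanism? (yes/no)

The first-formed carbocation is secondary.
The adjacent tert-butyl carbon has no hydrogen but bears methyl groups; migration of one methyl with its bonding pair (a 1,2-methyl shift) places the charge on a tertiary centre.
Tertiary is more stable than secondary, so the shift occurs.

yes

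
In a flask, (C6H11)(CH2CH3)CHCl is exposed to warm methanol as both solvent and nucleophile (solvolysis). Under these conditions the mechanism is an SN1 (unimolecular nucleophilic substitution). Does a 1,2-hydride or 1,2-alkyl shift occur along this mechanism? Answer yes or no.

The first-formed carbocation is secondary.
The adjacent cyclohexyl carbon already bears 2 other carbon substituents and has a hydrogen to migrate; after a 1,2-hydride shift from that carbon the positive charge sits on a tertiary centre.
Tertiary is more stable than secondary, so the shift occurs.

yes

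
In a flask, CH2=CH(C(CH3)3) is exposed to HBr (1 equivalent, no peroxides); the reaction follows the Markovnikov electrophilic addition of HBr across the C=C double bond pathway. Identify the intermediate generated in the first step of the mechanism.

Step 1: Protonation of the alkene by HBr: the π bond acts as the nucleophile and picks up H⁺, giving the more stable (Markovnikov) secondary carbocation. The H–Br bond breaks heterolytically, releasing Br⁻.
After step 1 the species present is a secondary carbocation.

secondary carbocation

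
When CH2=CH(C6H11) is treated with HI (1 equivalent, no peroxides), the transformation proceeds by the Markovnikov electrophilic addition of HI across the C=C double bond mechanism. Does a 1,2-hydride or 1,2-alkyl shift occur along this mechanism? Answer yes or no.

yes

The first-formed carbocation is secondary.
The adjacent cyclohexyl carbon already bears 2 other carbon substituents and has a hydrogen to migrate; after a 1,2-hydride shift from that carbon the positive charge sits on a tertiary centre.
Tertiary is more stable than secondary, so the shift occurs.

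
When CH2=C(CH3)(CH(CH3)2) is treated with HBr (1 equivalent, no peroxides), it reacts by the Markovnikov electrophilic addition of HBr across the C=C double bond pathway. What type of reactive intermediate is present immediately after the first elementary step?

tertiary carbocation

Step 1: The π electrons of the C=C bond attack a proton of HBr; Markovnikov addition places the new C–H on the less-substituted alkene carbon, so the positive charge ends up on the more-substituted carbon — a tertiary carbocation. The H–Br bond breaks heterolytically, releasing Br⁻.
After step 1 the species present is a tertiary carbocation.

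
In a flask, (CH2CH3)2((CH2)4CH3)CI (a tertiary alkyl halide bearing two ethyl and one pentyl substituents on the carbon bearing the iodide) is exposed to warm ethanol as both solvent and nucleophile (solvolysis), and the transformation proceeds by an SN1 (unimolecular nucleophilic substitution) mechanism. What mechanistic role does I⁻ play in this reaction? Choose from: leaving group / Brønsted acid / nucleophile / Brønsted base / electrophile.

Step 1: Rate-determining heterolysis of the C–I bond gives I⁻ and a tertiary carbocation.
I⁻ departs with both electrons of the breaking σ-bond — that is the definition of a leaving group.

leaving group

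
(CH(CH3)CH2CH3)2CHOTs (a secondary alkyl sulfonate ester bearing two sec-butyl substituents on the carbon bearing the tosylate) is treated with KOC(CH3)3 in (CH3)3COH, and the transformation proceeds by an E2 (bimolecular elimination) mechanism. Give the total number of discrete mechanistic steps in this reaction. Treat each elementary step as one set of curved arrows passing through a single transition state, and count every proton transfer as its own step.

1

Step 1: In one step, (CH3)3CO⁻ pulls off a β-proton, the C–O bond cleaves, and a C=C double bond forms between the α- and β-carbons (E2, anti elimination).
Total: 1 elementary step.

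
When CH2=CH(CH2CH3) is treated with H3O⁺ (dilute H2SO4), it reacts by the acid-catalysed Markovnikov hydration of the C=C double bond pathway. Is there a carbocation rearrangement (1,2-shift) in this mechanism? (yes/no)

no

The first-formed carbocation is secondary.
No single 1,2-shift to an adjacent carbon would produce a more-substituted cation than the one already present, so no rearrangement occurs.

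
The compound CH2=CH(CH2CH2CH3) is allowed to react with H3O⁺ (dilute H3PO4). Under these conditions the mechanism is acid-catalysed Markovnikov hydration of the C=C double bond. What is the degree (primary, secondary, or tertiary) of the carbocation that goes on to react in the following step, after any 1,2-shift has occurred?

secondary

Step 1: Protonation of the alkene by H3O⁺: the π bond acts as the nucleophile and picks up H⁺, giving the more stable (Markovnikov) secondary carbocation. H2O is released.
No single 1,2-shift to an adjacent carbon would give a more-substituted cation, so no rearrangement occurs.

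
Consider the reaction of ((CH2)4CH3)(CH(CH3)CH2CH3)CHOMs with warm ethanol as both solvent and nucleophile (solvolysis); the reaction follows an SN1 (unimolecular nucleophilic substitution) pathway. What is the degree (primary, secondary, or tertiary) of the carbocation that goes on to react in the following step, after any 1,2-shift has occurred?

Step 1: The C–O bond breaks with both electrons going to the mesylate; MsO⁻ leaves and a secondary carbocation remains.
Step 2: Carbocation rearrangement: a 1,2-hydride shift from the adjacent sec-butyl carbon converts the initially-formed secondary cation into the more stable tertiary cation.
The cation rearranges from secondary to tertiary via a 1,2-hydride shift from the adjacent sec-butyl carbon; the tertiary cation is what reacts next.

tertiary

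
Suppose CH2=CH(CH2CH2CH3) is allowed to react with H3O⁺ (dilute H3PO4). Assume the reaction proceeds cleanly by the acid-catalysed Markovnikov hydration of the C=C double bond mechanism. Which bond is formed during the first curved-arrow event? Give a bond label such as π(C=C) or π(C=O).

C–H

Step 1: Protonation of the alkene by H3O⁺: the π bond acts as the nucleophile and picks up H⁺, giving the more stable (Markovnikov) secondary carbocation. H2O is released.
The bond formed in this step is the C–H bond.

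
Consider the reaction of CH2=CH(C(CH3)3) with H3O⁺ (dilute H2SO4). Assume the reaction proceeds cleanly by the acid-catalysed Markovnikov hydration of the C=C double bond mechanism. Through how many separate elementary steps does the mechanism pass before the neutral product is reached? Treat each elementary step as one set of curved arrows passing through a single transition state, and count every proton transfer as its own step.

4

Step 1: Electrophilic addition begins with the π(C=C) electrons forming a bond to the proton of H3O⁺. Following Markovnikov's rule, the resulting cation is secondary. H2O is released.
Step 2: A 1,2-methyl shift from the adjacent tert-butyl carbon moves the positive charge from the secondary centre to an adjacent carbon, generating a more stable tertiary carbocation.
Step 3: A lone pair on the oxygen of H2O attacks the carbocation, forming a C–O bond and an oxonium ion (a protonated alcohol).
Step 4: Deprotonation of the oxonium ion by a water molecule delivers the neutral alcohol and regenerates the acid catalyst.
Total: 4 elementary steps.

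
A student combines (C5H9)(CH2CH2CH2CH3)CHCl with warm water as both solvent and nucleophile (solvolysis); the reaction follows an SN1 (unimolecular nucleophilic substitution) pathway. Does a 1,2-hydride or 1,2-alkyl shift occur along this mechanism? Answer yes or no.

yes

The first-formed carbocation is secondary.
The adjacent cyclopentyl carbon already bears 2 other carbon substituents and has a hydrogen to migrate; after a 1,2-hydride shift from that carbon the positive charge sits on a tertiary centre.
Tertiary is more stable than secondary, so the shift occurs.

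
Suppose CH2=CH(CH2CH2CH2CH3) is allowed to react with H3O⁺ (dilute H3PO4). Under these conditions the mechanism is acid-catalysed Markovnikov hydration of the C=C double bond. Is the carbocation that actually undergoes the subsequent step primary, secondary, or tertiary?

secondary

Step 1: Electrophilic addition begins with the π(C=C) electrons forming a bond to the proton of H3O⁺. Following Markovnikov's rule, the resulting cation is secondary. H2O is released.
No single 1,2-shift to an adjacent carbon would give a more-substituted cation, so no rearrangement occurs.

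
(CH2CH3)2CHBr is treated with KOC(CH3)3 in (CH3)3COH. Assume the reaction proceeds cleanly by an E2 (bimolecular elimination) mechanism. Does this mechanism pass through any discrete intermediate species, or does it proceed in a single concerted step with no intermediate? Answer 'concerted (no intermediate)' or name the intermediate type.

concerted (no intermediate)

The strong base (CH3)3CO⁻ removes a β-hydrogen; in the same concerted event the electrons of the breaking C–H bond form the new π(C=C) bond and the C–Br σ-bond breaks, expelling Br⁻. Anti-periplanar geometry; one transition state.
All bond changes occur in one transition state; no discrete intermediate is formed.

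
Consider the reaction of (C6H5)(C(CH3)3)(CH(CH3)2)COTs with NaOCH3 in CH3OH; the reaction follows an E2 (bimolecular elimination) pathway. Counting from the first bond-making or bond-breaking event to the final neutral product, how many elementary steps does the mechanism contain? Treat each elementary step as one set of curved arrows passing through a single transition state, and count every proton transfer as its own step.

Step 1: The strong base CH3O⁻ removes a β-hydrogen; in the same concerted event the electrons of the breaking C–H bond form the new π(C=C) bond and the C–O σ-bond breaks, expelling TsO⁻. Anti-periplanar geometry; one transition state.
Total: 1 elementary step.

1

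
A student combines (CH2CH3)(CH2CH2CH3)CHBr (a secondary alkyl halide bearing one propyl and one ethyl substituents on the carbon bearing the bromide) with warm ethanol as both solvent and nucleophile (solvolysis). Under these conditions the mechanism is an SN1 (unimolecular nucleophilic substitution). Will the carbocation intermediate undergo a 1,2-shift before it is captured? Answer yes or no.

no

The first-formed carbocation is secondary.
No single 1,2-shift to an adjacent carbon would produce a more-substituted cation than the one already present, so no rearrangement occurs.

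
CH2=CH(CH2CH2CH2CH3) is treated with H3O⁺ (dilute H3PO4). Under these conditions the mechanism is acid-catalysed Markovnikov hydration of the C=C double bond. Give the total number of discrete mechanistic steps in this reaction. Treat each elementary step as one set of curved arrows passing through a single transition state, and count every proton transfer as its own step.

3

Step 1: The π electrons of the C=C bond attack a proton of H3O⁺; Markovnikov addition places the new C–H on the less-substituted alkene carbon, so the positive charge ends up on the more-substituted carbon — a secondary carbocation. H2O is released.
(No 1,2-shift: no single shift to an adjacent carbon would give a more stable cation.)
Step 2: Water acts as the nucleophile: an oxygen lone pair bonds to the cationic carbon, giving an oxonium-ion intermediate.
Step 3: Proton transfer from the O–H of the oxonium ion to H2O completes the catalytic cycle and yields the alcohol.
Total: 3 elementary steps.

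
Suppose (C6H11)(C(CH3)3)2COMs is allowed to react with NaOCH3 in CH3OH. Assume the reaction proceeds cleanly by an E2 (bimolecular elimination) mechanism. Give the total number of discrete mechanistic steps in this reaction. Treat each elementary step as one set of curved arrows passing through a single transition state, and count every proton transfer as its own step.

Step 1: In one step, CH3O⁻ pulls off a β-proton, the C–O bond cleaves, and a C=C double bond forms between the α- and β-carbons (E2, anti elimination).
Total: 1 elementary step.

1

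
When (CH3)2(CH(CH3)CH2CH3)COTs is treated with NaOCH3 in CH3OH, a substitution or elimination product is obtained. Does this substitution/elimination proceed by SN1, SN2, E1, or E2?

E2

Conditions: a strong base with a tertiary substrate bearing a β-hydrogen.
These conditions are the textbook signature of the E2 pathway.
A strong (often hindered) base removes a β-H in concert with loss of the leaving group — bimolecular elimination.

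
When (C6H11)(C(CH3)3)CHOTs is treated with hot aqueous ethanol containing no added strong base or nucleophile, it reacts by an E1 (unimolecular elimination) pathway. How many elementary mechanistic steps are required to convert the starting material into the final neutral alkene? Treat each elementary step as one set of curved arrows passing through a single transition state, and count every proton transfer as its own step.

Step 1: Unassisted departure of TsO⁻ (taking the C–O bonding pair) generates a secondary carbocation.
Step 2: A hydride (H with its bonding pair) migrates from the adjacent cyclohexyl carbon to the cationic centre — a 1,2-hydride shift — upgrading the secondary cation to a tertiary one.
Step 3: Loss of a β-proton to a water (or ethanol) molecule of the solvent: the C–H bonding pair collapses toward the cationic carbon to form the C=C π bond, yielding the alkene.
Total: 3 elementary steps.

3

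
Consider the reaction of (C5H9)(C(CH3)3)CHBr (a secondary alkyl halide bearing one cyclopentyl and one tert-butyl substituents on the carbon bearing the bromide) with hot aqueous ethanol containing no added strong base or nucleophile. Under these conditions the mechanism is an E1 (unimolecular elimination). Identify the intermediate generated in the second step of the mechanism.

tertiary carbocation

Step 1: Rate-determining heterolysis of the C–Br bond gives Br⁻ and a secondary carbocation.
Step 2: Carbocation rearrangement: a 1,2-hydride shift from the adjacent cyclopentyl carbon converts the initially-formed secondary cation into the more stable tertiary cation.
After step 2 the species present is a tertiary carbocation.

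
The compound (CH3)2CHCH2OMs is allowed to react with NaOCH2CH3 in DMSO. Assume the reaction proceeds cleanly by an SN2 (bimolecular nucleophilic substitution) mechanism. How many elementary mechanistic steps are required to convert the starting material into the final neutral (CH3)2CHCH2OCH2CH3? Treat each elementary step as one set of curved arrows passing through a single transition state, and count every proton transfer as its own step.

1

Step 1: Backside attack by CH3CH2O⁻ on the carbon bearing the mesylate: the new C–O bond forms as the C–O bond breaks, with Walden inversion at carbon.
Total: 1 elementary step.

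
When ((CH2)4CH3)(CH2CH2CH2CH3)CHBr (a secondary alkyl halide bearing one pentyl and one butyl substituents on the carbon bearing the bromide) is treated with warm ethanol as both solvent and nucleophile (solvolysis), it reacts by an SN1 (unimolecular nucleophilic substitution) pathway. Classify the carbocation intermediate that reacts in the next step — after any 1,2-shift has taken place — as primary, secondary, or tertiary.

Step 1: Rate-determining heterolysis of the C–Br bond gives Br⁻ and a secondary carbocation.
No single 1,2-shift to an adjacent carbon would give a more-substituted cation, so no rearrangement occurs.

secondary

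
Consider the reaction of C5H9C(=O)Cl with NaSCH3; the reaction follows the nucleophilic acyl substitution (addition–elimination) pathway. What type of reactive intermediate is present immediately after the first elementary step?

tetrahedral intermediate

Step 1: A lone pair on the S of CH3S⁻ attacks the electrophilic acyl carbon; the π(C=O) electrons move onto oxygen, giving a tetrahedral intermediate.
After step 1 the species present is a tetrahedral intermediate.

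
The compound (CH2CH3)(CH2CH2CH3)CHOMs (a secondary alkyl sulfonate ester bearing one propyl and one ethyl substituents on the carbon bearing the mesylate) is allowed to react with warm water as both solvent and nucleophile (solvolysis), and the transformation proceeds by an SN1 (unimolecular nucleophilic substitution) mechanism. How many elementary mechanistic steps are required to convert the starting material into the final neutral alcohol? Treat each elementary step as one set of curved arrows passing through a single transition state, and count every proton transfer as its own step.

3

Step 1: Rate-determining heterolysis of the C–O bond gives MsO⁻ and a secondary carbocation.
(No 1,2-shift: no single shift to an adjacent carbon would give a more stable cation.)
Step 2: A lone pair on the oxygen of H2O attacks the carbocation, forming a new C–O σ-bond and an oxonium ion.
Step 3: Proton transfer from the O–H of the oxonium ion to a solvent molecule delivers the neutral alcohol.
Total: 3 elementary steps.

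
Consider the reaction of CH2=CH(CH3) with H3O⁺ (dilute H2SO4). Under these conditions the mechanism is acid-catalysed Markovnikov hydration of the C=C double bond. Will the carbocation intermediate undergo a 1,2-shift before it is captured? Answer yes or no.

no

The first-formed carbocation is secondary.
No single 1,2-shift to an adjacent carbon would produce a more-substituted cation than the one already present, so no rearrangement occurs.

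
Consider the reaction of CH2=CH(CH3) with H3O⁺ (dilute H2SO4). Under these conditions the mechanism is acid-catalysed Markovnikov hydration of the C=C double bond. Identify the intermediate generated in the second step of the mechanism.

Step 1: The π electrons of the C=C bond attack a proton of H3O⁺; Markovnikov addition places the new C–H on the less-substituted alkene carbon, so the positive charge ends up on the more-substituted carbon — a secondary carbocation. H2O is released.
Step 2: A lone pair on the oxygen of H2O attacks the carbocation, forming a C–O bond and an oxonium ion (a protonated alcohol).
After step 2 the species present is an oxonium ion.

oxonium ion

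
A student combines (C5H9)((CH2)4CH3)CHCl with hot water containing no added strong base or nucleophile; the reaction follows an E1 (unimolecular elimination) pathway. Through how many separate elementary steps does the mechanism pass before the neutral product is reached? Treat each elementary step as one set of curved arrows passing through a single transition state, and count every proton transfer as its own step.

Step 1: Ionisation: the C–Cl σ-bond cleaves heterolytically; both bonding electrons depart with Cl⁻, leaving a secondary carbocation at the α-carbon.
Step 2: A hydride (H with its bonding pair) migrates from the adjacent cyclopentyl carbon to the cationic centre — a 1,2-hydride shift — upgrading the secondary cation to a tertiary one.
Step 3: A weak base (a water molecule from the solvent) removes a proton from a carbon adjacent to the cationic centre; the electrons of that C–H bond become the new π(C=C) bond, giving the alkene.
Total: 3 elementary steps.

3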